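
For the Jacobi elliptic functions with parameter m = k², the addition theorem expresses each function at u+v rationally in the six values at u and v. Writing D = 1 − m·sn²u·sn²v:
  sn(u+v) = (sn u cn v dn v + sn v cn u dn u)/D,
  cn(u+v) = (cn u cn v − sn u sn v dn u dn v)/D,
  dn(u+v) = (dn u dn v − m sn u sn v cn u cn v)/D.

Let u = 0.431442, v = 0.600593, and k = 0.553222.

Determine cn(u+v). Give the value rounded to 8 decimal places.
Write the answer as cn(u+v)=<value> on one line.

sn u = 0.414601477084191, cn u = 0.9100030852692792, dn u = 0.9733400926884934
sn v = 0.5566543221433663, cn v = 0.8307442239577169, dn v = 0.9514014361502229
m = k² = 0.306054581284
D = 1 − m·sn²u·sn²v = 0.9836983431958069
cn(u+v) = (cn u·cn v − sn u·sn v·dn u·dn v)/D = 0.5422599641772751/0.9836983431958069 = 0.5512461903875925

cn(u+v)=0.55124619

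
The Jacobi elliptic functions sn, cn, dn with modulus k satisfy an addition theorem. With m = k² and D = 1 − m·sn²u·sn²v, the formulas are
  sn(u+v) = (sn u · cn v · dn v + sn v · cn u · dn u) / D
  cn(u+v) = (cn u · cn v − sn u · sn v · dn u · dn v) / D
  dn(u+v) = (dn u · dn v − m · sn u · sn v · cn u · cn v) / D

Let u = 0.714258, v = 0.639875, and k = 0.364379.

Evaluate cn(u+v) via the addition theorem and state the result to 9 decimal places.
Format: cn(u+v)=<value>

sn u = 0.6495505594948267, cn u = 0.7603184008426717, dn u = 0.9715870289139515
sn v = 0.5928102663627028, cn v = 0.8053421559157209, dn v = 0.9763916793673343
m = k² = 0.132772055641
D = 1 − m·sn²u·sn²v = 0.9803137029461103
cn(u+v) = (cn u·cn v − sn u·sn v·dn u·dn v)/D = 0.2470292593283659/0.9803137029461103 = 0.2519900095101961

cn(u+v)=0.251990010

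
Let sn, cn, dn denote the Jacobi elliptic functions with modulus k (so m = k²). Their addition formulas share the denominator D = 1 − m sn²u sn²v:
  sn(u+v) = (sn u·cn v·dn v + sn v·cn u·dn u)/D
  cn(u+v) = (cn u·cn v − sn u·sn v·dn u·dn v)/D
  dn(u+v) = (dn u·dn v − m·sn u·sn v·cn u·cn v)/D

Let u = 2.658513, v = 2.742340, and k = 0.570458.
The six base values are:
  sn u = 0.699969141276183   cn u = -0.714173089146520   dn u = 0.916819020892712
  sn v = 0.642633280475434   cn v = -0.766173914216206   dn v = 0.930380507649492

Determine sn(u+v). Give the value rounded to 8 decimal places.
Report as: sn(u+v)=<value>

m = k² = 0.325422329764
D = 1 − m·sn²u·sn²v = 0.9341536715255961
sn(u+v) = (sn u·cn v·dn v + sn v·cn u·dn u)/D = -0.9197366642521926/0.9341536715255961 = -0.9845667712787998

sn(u+v)=-0.98456677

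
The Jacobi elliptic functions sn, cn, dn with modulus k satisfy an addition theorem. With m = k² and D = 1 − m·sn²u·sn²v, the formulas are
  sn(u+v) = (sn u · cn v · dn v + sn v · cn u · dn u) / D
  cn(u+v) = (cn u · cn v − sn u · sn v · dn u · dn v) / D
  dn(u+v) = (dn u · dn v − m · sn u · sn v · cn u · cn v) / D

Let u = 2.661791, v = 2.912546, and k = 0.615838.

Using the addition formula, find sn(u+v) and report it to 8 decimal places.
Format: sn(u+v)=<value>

sn u = 0.7379465020781487, cn u = -0.6748592150001546, dn u = 0.8907694428896421
sn v = 0.5652542263437661, cn v = -0.8249167591948356, dn v = 0.9374555384267756
m = k² = 0.379256442244
D = 1 − m·sn²u·sn²v = 0.9340111803630688
sn(u+v) = (sn u·cn v·dn v + sn v·cn u·dn u)/D = -0.9104700118819873/0.9340111803630688 = -0.9747956245321062

sn(u+v)=-0.97479562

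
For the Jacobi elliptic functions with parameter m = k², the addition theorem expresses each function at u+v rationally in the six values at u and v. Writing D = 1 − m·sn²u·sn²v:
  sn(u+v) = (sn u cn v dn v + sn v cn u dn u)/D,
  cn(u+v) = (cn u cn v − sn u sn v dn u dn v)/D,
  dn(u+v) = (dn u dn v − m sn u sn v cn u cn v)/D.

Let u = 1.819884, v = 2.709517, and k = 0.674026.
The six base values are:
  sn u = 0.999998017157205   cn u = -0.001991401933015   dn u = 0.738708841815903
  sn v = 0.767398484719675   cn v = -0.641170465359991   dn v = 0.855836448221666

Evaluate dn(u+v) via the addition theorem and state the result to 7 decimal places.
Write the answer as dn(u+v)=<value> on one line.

dn(u+v)=0.8625335

m = k² = 0.454311048676
D = 1 − m·sn²u·sn²v = 0.7324570870989059
dn(u+v) = (dn u·dn v − m·sn u·sn v·cn u·cn v)/D = 0.6317688020332872/0.7324570870989059 = 0.8625335369961101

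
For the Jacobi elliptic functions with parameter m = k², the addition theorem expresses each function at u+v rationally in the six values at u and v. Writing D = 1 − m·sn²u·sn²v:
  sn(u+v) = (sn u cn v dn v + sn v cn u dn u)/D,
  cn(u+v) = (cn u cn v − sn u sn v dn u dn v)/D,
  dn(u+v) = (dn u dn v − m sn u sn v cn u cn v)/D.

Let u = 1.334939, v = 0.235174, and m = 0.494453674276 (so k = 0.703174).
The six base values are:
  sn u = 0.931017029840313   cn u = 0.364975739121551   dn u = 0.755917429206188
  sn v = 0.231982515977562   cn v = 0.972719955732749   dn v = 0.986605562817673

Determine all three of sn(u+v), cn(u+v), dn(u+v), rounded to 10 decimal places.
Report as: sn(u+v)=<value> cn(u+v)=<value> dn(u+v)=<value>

sn(u+v)=0.9800964137 cn(u+v)=0.1985220889 dn(u+v)=0.7245917811

m = k² = 0.494453674276
D = 1 − m·sn²u·sn²v = 0.97693511109686
sn(u+v) = (sn u·cn v·dn v + sn v·cn u·dn u)/D = 0.9574905988472785/0.97693511109686 = 0.9800964137446651
cn(u+v) = (cn u·cn v − sn u·sn v·dn u·dn v)/D = 0.1939431989344156/0.97693511109686 = 0.1985220888587622
dn(u+v) = (dn u·dn v − m·sn u·sn v·cn u·cn v)/D = 0.7078791521796011/0.97693511109686 = 0.7245917811110559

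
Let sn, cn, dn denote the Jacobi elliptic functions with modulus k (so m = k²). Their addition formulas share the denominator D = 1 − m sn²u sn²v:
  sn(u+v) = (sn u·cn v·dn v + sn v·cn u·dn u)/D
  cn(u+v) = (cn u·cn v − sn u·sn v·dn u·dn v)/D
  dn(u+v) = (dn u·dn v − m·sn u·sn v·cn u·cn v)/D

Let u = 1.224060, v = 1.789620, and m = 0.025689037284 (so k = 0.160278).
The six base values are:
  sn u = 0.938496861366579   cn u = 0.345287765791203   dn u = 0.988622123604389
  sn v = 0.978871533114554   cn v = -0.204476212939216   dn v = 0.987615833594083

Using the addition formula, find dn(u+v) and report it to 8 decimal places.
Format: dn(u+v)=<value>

dn(u+v)=0.99971927

m = k² = 0.025689037284
D = 1 − m·sn²u·sn²v = 0.9783197205491005
dn(u+v) = (dn u·dn v − m·sn u·sn v·cn u·cn v)/D = 0.9780450750135884/0.9783197205491005 = 0.9997192681188539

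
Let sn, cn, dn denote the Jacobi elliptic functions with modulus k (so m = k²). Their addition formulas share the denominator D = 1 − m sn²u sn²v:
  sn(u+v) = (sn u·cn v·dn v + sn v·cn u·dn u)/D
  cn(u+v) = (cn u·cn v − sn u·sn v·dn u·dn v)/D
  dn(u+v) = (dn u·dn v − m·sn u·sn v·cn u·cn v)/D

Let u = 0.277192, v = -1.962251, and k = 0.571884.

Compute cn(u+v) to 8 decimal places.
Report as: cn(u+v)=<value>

sn u = 0.2725574505457826, cn u = 0.9621395097136295, dn u = 0.9877773812794105
sn v = -0.9818089237240097, cn v = -0.1898716337315865, dn v = 0.8274897551686871
m = k² = 0.327051309456
D = 1 − m·sn²u·sn²v = 0.9765800502417915
cn(u+v) = (cn u·cn v − sn u·sn v·dn u·dn v)/D = 0.0360461851593513/0.9765800502417915 = 0.03691063026571823

cn(u+v)=0.03691063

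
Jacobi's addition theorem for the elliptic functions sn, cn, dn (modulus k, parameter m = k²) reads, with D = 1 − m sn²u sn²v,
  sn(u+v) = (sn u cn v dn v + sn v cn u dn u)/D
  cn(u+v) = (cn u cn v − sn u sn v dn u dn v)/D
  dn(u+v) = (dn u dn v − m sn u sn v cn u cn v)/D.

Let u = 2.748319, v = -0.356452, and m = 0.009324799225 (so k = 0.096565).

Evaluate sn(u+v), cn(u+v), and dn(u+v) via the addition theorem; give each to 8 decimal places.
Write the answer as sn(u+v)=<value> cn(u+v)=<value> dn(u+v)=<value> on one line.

sn(u+v)=0.68637077 cn(u+v)=-0.72725179 dn(u+v)=0.99780110

sn u = 0.3899149444864082, cn u = -0.9208508761282476, dn u = 0.999290906897674
sn v = -0.3488871573294446, cn v = 0.9371647408276623, dn v = 0.9994323211058671
m = k² = 0.009324799225
D = 1 − m·sn²u·sn²v = 0.9998274363898403
sn(u+v) = (sn u·cn v·dn v + sn v·cn u·dn u)/D = 0.6862523317705621/0.9998274363898403 = 0.6863707743892988
cn(u+v) = (cn u·cn v − sn u·sn v·dn u·dn v)/D = -0.7271262886853608/0.9998274363898403 = -0.7272517858790272
dn(u+v) = (dn u·dn v − m·sn u·sn v·cn u·cn v)/D = 0.9976289192430914/0.9998274363898403 = 0.997801103403716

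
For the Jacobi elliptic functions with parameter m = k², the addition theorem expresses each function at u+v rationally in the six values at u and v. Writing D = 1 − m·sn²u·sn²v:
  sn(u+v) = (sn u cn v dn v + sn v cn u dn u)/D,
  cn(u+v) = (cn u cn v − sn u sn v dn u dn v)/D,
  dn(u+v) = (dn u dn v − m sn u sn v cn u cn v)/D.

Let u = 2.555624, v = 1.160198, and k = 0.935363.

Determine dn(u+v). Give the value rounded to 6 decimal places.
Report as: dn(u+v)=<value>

sn u = 0.9995746500382203, cn u = -0.02916365890915319, dn u = 0.3547395955591898
sn v = 0.8347510841629348, cn v = 0.5506274852282666, dn v = 0.6247869503505751
m = k² = 0.874903941769
D = 1 − m·sn²u·sn²v = 0.3908772448094513
dn(u+v) = (dn u·dn v − m·sn u·sn v·cn u·cn v)/D = 0.2333595008229552/0.3908772448094513 = 0.597014801761396

dn(u+v)=0.597015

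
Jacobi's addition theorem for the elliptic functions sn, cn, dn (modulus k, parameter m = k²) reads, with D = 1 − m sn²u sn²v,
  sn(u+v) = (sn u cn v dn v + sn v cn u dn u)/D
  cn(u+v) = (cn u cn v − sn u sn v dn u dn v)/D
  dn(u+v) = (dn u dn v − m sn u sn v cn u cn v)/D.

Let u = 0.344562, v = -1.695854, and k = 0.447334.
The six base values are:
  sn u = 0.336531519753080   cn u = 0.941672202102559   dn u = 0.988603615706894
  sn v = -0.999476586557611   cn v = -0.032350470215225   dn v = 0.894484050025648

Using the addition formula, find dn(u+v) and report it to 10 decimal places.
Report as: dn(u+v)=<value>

dn(u+v)=0.9026755760

m = k² = 0.200107707556
D = 1 − m·sn²u·sn²v = 0.9773608269035782
dn(u+v) = (dn u·dn v − m·sn u·sn v·cn u·cn v)/D = 0.8822397474312138/0.9773608269035782 = 0.9026755760472599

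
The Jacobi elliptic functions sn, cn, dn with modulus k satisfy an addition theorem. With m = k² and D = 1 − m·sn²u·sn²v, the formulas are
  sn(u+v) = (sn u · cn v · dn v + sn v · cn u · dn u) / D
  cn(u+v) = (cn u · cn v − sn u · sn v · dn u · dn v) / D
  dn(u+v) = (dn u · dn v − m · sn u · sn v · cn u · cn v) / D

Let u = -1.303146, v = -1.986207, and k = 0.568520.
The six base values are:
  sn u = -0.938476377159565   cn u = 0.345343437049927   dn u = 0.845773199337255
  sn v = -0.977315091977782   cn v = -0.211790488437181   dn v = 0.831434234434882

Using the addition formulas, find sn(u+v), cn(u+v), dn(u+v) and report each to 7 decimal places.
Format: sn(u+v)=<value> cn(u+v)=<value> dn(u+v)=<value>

m = k² = 0.3232149904
D = 1 − m·sn²u·sn²v = 0.7281011342518243
sn(u+v) = (sn u·cn v·dn v + sn v·cn u·dn u)/D = -0.1202001889251617/0.7281011342518243 = -0.1650872155949543
cn(u+v) = (cn u·cn v − sn u·sn v·dn u·dn v)/D = -0.7181108384373184/0.7281011342518243 = -0.9862789723233002
dn(u+v) = (dn u·dn v − m·sn u·sn v·cn u·cn v)/D = 0.724887180124763/0.7281011342518243 = 0.9955858410653847

sn(u+v)=-0.1650872 cn(u+v)=-0.9862790 dn(u+v)=0.9955858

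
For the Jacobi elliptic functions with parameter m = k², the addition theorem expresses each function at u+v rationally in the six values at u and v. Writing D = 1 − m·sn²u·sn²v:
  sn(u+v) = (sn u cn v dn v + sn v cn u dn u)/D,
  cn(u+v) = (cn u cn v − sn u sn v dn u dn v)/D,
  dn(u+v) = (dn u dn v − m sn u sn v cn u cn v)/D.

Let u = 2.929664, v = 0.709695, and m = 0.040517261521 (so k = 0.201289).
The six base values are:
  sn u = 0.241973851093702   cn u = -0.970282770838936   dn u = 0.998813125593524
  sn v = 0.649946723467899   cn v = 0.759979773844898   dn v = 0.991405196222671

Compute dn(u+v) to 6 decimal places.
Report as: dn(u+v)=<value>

m = k² = 0.040517261521
D = 1 − m·sn²u·sn²v = 0.9989978505903033
dn(u+v) = (dn u·dn v − m·sn u·sn v·cn u·cn v)/D = 0.9949273192369236/0.9989978505903033 = 0.9959253852738777

dn(u+v)=0.995925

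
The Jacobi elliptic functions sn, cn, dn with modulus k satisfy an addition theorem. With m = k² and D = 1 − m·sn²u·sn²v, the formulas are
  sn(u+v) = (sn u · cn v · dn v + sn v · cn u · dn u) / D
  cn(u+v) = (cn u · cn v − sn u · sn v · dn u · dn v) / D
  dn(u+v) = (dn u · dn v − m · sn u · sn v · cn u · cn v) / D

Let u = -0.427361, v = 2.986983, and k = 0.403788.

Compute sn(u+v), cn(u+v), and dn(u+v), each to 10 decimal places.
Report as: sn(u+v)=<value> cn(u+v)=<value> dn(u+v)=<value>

sn u = -0.4126111336803205, cn u = 0.9109072688056895, dn u = 0.9860233091156115
sn v = 0.2909681163325463, cn v = -0.9567327501856983, dn v = 0.9930741326584326
m = k² = 0.163044748944
D = 1 − m·sn²u·sn²v = 0.9976499369909808
sn(u+v) = (sn u·cn v·dn v + sn v·cn u·dn u)/D = 0.653365059605453/0.9976499369909808 = 0.6549041255653982
cn(u+v) = (cn u·cn v − sn u·sn v·dn u·dn v)/D = -0.7539360023668262/0.9976499369909808 = -0.7557119731203292
dn(u+v) = (dn u·dn v − m·sn u·sn v·cn u·cn v)/D = 0.9621350696255527/0.9976499369909808 = 0.9644014738551031

sn(u+v)=0.6549041256 cn(u+v)=-0.7557119731 dn(u+v)=0.9644014739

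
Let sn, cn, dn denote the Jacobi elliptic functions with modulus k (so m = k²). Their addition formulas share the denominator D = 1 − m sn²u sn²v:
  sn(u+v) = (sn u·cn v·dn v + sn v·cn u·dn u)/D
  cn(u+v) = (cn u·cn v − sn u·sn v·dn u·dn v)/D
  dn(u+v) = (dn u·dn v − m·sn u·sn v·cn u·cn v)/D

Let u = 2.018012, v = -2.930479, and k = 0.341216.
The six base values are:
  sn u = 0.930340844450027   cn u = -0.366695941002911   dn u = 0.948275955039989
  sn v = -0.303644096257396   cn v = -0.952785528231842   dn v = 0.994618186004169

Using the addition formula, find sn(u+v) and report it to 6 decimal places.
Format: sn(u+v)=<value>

sn(u+v)=-0.783337

m = k² = 0.116428358656
D = 1 − m·sn²u·sn²v = 0.9907087823367038
sn(u+v) = (sn u·cn v·dn v + sn v·cn u·dn u)/D = -0.7760589298441078/0.9907087823367038 = -0.7833370852064934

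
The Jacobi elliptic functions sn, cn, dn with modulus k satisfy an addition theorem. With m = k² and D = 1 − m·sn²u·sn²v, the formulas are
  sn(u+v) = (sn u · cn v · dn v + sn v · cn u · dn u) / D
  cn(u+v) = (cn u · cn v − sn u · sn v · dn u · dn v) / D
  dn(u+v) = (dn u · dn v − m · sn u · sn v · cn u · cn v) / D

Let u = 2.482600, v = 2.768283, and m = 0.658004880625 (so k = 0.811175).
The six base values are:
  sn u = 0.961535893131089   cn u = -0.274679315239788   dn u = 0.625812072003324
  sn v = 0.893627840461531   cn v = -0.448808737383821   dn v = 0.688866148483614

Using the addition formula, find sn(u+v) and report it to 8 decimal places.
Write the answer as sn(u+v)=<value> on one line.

sn(u+v)=-0.87690669

m = k² = 0.658004880625
D = 1 − m·sn²u·sn²v = 0.5141821169559204
sn(u+v) = (sn u·cn v·dn v + sn v·cn u·dn u)/D = -0.4508897403768714/0.5141821169559204 = -0.8769066941616818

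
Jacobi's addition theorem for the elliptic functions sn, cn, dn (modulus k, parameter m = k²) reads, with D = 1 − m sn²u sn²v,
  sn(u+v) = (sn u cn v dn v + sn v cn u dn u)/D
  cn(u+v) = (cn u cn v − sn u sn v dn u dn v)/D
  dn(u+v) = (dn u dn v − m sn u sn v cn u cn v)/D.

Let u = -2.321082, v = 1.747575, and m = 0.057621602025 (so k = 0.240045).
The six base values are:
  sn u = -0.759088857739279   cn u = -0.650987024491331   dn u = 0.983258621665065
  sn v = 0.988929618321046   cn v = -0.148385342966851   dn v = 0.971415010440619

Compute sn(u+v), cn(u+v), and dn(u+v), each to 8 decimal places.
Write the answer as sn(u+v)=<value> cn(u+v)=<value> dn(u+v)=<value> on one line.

m = k² = 0.057621602025
D = 1 − m·sn²u·sn²v = 0.9675285763204119
sn(u+v) = (sn u·cn v·dn v + sn v·cn u·dn u)/D = -0.523584665115243/0.9675285763204119 = -0.541156796739252
cn(u+v) = (cn u·cn v − sn u·sn v·dn u·dn v)/D = 0.8136157842942589/0.9675285763204119 = 0.8409217094016017
dn(u+v) = (dn u·dn v − m·sn u·sn v·cn u·cn v)/D = 0.9593305520356731/0.9675285763204119 = 0.9915268401519296

sn(u+v)=-0.54115680 cn(u+v)=0.84092171 dn(u+v)=0.99152684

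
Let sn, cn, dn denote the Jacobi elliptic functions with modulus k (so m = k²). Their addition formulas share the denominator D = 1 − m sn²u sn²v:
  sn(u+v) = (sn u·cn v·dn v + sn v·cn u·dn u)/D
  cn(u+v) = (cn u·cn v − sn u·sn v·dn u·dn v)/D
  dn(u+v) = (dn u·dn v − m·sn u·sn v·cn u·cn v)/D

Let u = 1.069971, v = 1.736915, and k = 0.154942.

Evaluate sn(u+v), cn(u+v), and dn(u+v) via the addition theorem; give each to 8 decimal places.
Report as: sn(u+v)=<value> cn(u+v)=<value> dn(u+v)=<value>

sn(u+v)=0.34632221 cn(u+v)=-0.93811563 dn(u+v)=0.99855927

sn u = 0.8753107252766608, cn u = 0.4835608898739082, dn u = 0.9907605998112489
sn v = 0.9880599486272583, cn v = -0.1540699124381517, dn v = 0.9882119429876458
m = k² = 0.024007023364
D = 1 − m·sn²u·sn²v = 0.9820431809720917
sn(u+v) = (sn u·cn v·dn v + sn v·cn u·dn u)/D = 0.3401033606742413/0.9820431809720917 = 0.3463222058500364
cn(u+v) = (cn u·cn v − sn u·sn v·dn u·dn v)/D = -0.921270054518148/0.9820431809720917 = -0.9381156270605266
dn(u+v) = (dn u·dn v − m·sn u·sn v·cn u·cn v)/D = 0.9806283239824282/0.9820431809720917 = 0.9985592721205365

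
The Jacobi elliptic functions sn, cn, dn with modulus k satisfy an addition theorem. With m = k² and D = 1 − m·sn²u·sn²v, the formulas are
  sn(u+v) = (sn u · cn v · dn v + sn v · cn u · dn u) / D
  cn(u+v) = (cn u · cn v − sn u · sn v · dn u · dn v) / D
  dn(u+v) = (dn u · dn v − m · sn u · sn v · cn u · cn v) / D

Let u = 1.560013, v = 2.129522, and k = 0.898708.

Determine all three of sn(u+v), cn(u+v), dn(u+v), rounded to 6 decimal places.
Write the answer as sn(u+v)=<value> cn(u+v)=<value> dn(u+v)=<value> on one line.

sn u = 0.9443705471089546, cn u = 0.3288833680092894, dn u = 0.5288531204077575
sn v = 0.9979536456438035, cn v = 0.06394154475958375, dn v = 0.44229642935988
m = k² = 0.807676069264
D = 1 − m·sn²u·sn²v = 0.2826306435274715
sn(u+v) = (sn u·cn v·dn v + sn v·cn u·dn u)/D = 0.2002829248444479/0.2826306435274715 = 0.7086383923015076
cn(u+v) = (cn u·cn v − sn u·sn v·dn u·dn v)/D = -0.1994162247072838/0.2826306435274715 = -0.7055718453540607
dn(u+v) = (dn u·dn v − m·sn u·sn v·cn u·cn v)/D = 0.217902658515384/0.2826306435274715 = 0.7709803006346832

sn(u+v)=0.708638 cn(u+v)=-0.705572 dn(u+v)=0.770980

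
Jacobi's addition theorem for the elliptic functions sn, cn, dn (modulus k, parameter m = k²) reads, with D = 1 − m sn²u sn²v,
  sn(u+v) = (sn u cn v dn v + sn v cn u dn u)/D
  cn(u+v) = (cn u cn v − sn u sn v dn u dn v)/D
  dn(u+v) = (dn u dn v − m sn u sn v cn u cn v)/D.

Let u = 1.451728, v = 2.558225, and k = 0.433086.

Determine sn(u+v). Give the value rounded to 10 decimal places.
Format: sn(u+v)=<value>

sn(u+v)=-0.6390977356

sn u = 0.9834811793767871, cn u = 0.1810104135447568, dn u = 0.9047552105196963
sn v = 0.6719983016566471, cn v = -0.7405526872347314, dn v = 0.9567129977380835
m = k² = 0.187563483396
D = 1 − m·sn²u·sn²v = 0.9180749439062381
sn(u+v) = (sn u·cn v·dn v + sn v·cn u·dn u)/D = -0.5867396177345882/0.9180749439062381 = -0.6390977355706063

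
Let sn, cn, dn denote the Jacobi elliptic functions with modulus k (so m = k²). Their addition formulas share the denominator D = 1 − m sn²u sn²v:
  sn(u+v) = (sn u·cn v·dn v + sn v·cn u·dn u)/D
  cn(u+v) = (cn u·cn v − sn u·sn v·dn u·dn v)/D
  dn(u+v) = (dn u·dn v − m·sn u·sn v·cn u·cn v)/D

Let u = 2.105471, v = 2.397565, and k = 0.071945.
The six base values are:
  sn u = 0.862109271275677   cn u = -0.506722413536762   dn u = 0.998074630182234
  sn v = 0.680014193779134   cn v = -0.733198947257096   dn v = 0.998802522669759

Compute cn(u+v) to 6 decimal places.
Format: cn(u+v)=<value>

m = k² = 0.005176083025
D = 1 − m·sn²u·sn²v = 0.998221057869837
cn(u+v) = (cn u·cn v − sn u·sn v·dn u·dn v)/D = -0.212888794202785/0.998221057869837 = -0.2132681859638195

cn(u+v)=-0.213268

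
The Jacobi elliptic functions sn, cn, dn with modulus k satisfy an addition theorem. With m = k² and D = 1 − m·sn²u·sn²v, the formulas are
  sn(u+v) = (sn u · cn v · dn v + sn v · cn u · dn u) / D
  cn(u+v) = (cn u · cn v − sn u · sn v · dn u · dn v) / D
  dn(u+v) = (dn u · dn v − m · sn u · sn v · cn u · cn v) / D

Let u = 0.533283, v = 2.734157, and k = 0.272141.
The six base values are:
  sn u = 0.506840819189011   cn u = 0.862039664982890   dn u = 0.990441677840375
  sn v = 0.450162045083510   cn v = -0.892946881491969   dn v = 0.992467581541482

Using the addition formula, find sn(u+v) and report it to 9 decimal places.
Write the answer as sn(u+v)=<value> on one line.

m = k² = 0.074060723881
D = 1 − m·sn²u·sn²v = 0.9961446050758966
sn(u+v) = (sn u·cn v·dn v + sn v·cn u·dn u)/D = -0.06482453287032293/0.9961446050758966 = -0.06507542433097243

sn(u+v)=-0.065075424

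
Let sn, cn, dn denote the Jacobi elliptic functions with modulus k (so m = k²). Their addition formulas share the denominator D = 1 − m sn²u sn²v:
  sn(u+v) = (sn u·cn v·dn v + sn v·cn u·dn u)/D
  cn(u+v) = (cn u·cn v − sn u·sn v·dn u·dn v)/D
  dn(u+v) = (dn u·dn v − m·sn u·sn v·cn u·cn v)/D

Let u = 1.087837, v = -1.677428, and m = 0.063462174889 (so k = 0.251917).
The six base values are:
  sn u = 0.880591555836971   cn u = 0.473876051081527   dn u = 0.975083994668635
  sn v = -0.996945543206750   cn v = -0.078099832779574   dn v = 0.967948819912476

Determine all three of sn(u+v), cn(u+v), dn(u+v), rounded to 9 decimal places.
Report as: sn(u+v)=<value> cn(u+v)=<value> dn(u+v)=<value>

m = k² = 0.063462174889
D = 1 − m·sn²u·sn²v = 0.9510889645215673
sn(u+v) = (sn u·cn v·dn v + sn v·cn u·dn u)/D = -0.5272273469059938/0.9510889645215673 = -0.5543407258133928
cn(u+v) = (cn u·cn v − sn u·sn v·dn u·dn v)/D = 0.7915816717870456/0.9510889645215673 = 0.8322898291488854
dn(u+v) = (dn u·dn v − m·sn u·sn v·cn u·cn v)/D = 0.941769463163642/0.9510889645215673 = 0.9902012306886419

sn(u+v)=-0.554340726 cn(u+v)=0.832289829 dn(u+v)=0.990201231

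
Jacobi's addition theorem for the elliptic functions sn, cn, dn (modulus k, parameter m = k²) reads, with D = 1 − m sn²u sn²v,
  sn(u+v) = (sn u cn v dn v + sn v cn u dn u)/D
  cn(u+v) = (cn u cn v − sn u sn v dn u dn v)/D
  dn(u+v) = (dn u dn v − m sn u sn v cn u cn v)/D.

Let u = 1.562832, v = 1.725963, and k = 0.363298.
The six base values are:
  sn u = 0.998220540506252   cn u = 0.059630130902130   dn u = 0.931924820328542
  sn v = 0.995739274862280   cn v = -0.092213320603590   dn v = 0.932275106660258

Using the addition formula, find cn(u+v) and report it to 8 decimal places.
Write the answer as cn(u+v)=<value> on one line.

cn(u+v)=-0.99938549

m = k² = 0.131985436804
D = 1 − m·sn²u·sn²v = 0.8696021913855489
cn(u+v) = (cn u·cn v − sn u·sn v·dn u·dn v)/D = -0.8690678160952608/0.8696021913855489 = -0.999385494544998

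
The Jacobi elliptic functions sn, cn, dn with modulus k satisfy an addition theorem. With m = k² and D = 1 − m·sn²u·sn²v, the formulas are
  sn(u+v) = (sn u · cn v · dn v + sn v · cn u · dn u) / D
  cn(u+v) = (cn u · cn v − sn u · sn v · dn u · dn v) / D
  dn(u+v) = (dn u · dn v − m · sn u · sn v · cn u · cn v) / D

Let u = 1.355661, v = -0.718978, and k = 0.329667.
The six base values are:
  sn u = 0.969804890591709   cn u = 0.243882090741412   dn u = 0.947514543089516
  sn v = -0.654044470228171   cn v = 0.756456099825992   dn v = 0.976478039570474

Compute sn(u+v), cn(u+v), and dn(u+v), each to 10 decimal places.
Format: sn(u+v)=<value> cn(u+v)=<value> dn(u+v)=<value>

m = k² = 0.108680330889
D = 1 − m·sn²u·sn²v = 0.9562745539895675
sn(u+v) = (sn u·cn v·dn v + sn v·cn u·dn u)/D = 0.5652209746144941/0.9562745539895675 = 0.5910655807543953
cn(u+v) = (cn u·cn v − sn u·sn v·dn u·dn v)/D = 0.7713535327356631/0.9562745539895675 = 0.8066235052659136
dn(u+v) = (dn u·dn v − m·sn u·sn v·cn u·cn v)/D = 0.9379447750542664/0.9562745539895675 = 0.9808320959092455

sn(u+v)=0.5910655808 cn(u+v)=0.8066235053 dn(u+v)=0.9808320959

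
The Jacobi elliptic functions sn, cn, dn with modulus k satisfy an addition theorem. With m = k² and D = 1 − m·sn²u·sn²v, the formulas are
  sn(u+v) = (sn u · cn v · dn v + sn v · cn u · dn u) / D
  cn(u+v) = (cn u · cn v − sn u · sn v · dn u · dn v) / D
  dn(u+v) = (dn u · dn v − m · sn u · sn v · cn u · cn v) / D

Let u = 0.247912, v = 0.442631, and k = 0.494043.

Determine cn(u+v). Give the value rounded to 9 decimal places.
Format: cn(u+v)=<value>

sn u = 0.2447871738871034, cn u = 0.9695768352742164, dn u = 0.9926603807477805
sn v = 0.4252568746255279, cn v = 0.905072699059986, dn v = 0.9776809369389921
m = k² = 0.244078485849
D = 1 − m·sn²u·sn²v = 0.9973550984976351
cn(u+v) = (cn u·cn v − sn u·sn v·dn u·dn v)/D = 0.7765104347377067/0.9973550984976351 = 0.7785696748403878

cn(u+v)=0.778569675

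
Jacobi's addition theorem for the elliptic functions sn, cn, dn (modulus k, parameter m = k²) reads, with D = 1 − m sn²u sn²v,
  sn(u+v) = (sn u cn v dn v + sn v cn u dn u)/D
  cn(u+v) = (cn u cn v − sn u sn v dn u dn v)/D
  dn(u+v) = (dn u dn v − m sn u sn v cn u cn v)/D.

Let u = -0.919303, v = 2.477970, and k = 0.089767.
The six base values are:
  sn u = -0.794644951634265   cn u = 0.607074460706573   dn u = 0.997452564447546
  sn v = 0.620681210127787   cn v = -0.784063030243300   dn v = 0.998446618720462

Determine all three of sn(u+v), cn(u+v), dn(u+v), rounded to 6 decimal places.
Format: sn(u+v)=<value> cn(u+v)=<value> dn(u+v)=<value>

sn(u+v)=0.999884 cn(u+v)=0.015246 dn(u+v)=0.995964

m = k² = 0.008058114289
D = 1 − m·sn²u·sn²v = 0.9980397255632621
sn(u+v) = (sn u·cn v·dn v + sn v·cn u·dn u)/D = 0.9979237297835898/0.9980397255632621 = 0.9998837763901564
cn(u+v) = (cn u·cn v − sn u·sn v·dn u·dn v)/D = 0.01521589094336115/0.9980397255632621 = 0.01524577684998839
dn(u+v) = (dn u·dn v − m·sn u·sn v·cn u·cn v)/D = 0.9940113713741307/0.9980397255632621 = 0.9959637336210661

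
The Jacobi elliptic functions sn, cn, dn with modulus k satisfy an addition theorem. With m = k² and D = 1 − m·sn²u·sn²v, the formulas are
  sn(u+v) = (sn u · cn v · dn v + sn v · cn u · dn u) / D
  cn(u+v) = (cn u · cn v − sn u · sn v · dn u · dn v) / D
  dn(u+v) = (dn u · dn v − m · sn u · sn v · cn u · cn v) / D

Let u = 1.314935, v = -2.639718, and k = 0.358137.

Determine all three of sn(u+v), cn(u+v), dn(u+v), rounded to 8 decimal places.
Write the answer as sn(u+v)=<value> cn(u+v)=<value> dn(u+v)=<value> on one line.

sn u = 0.9581775710226172, cn u = 0.2861743216803307, dn u = 0.9392773871507994
sn v = -0.5696575043855531, cn v = -0.8218821860201276, dn v = 0.9789676728398591
m = k² = 0.128262110769
D = 1 − m·sn²u·sn²v = 0.9617863932582307
sn(u+v) = (sn u·cn v·dn v + sn v·cn u·dn u)/D = -0.9240681957165224/0.9617863932582307 = -0.9607831865723003
cn(u+v) = (cn u·cn v − sn u·sn v·dn u·dn v)/D = 0.2667040230703069/0.9617863932582307 = 0.2773006822926631
dn(u+v) = (dn u·dn v − m·sn u·sn v·cn u·cn v)/D = 0.9030558063907243/0.9617863932582307 = 0.9389359349651999

sn(u+v)=-0.96078319 cn(u+v)=0.27730068 dn(u+v)=0.93893593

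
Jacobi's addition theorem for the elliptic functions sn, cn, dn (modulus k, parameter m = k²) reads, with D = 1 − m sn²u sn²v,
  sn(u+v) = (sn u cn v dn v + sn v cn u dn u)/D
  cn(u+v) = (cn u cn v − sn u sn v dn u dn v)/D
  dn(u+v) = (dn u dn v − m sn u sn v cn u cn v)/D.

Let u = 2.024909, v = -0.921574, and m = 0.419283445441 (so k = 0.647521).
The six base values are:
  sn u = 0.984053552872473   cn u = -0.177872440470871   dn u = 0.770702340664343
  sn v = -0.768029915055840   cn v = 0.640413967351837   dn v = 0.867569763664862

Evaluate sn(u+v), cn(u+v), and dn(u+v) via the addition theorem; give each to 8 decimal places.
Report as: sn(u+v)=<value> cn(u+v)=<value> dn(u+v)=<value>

sn(u+v)=0.85736839 cn(u+v)=0.51470326 dn(u+v)=0.83174088

m = k² = 0.419283445441
D = 1 − m·sn²u·sn²v = 0.760502240221607
sn(u+v) = (sn u·cn v·dn v + sn v·cn u·dn u)/D = 0.6520305790995985/0.760502240221607 = 0.8573683871195431
cn(u+v) = (cn u·cn v − sn u·sn v·dn u·dn v)/D = 0.3914329844317223/0.760502240221607 = 0.5147032628301799
dn(u+v) = (dn u·dn v − m·sn u·sn v·cn u·cn v)/D = 0.6325408035935051/0.760502240221607 = 0.8317408814064579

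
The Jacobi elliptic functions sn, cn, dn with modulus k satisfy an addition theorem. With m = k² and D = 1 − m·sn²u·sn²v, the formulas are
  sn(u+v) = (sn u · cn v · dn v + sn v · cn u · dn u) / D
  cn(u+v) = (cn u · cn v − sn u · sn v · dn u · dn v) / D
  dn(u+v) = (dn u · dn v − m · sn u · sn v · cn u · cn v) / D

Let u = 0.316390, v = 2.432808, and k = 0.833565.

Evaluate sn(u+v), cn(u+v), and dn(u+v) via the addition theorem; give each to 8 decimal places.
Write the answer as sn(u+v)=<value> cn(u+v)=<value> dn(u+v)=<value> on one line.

sn(u+v)=0.92247062 cn(u+v)=-0.38606729 dn(u+v)=0.63932189

sn u = 0.3077301186926004, cn u = 0.9514736854214299, dn u = 0.9665407657737402
sn v = 0.9791158820568487, cn v = -0.2033029500623124, dn v = 0.5778305908357861
m = k² = 0.694830609225
D = 1 − m·sn²u·sn²v = 0.936920659914526
sn(u+v) = (sn u·cn v·dn v + sn v·cn u·dn u)/D = 0.8642817816608287/0.936920659914526 = 0.922470619592993
cn(u+v) = (cn u·cn v − sn u·sn v·dn u·dn v)/D = -0.3617144244619705/0.936920659914526 = -0.3860672946362066
dn(u+v) = (dn u·dn v − m·sn u·sn v·cn u·cn v)/D = 0.5989938825368881/0.936920659914526 = 0.6393218851546443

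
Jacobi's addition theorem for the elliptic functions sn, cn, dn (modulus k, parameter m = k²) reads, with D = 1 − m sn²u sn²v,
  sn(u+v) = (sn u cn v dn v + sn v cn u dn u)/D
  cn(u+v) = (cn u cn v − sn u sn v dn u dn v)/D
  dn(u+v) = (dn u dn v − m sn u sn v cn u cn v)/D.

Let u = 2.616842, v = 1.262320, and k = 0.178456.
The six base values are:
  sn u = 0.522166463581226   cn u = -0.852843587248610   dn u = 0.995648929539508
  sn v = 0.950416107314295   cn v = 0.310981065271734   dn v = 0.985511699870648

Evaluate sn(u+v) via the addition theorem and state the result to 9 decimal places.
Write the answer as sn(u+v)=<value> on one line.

sn(u+v)=-0.652113103

m = k² = 0.031846543936
D = 1 − m·sn²u·sn²v = 0.9921565372986684
sn(u+v) = (sn u·cn v·dn v + sn v·cn u·dn u)/D = -0.6469982781848906/0.9921565372986684 = -0.6521131029852047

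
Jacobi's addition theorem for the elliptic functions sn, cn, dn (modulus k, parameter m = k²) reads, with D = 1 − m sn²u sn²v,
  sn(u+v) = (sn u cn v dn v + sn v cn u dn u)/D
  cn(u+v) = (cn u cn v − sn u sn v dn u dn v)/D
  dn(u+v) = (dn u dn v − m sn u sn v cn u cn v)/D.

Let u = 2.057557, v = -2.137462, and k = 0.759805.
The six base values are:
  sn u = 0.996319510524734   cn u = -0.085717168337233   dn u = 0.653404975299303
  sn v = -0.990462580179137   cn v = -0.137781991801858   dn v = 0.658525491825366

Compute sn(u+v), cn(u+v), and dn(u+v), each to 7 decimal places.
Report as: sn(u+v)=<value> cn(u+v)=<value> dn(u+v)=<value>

m = k² = 0.577303638025
D = 1 − m·sn²u·sn²v = 0.4378169992468775
sn(u+v) = (sn u·cn v·dn v + sn v·cn u·dn u)/D = -0.0349251600146393/0.4378169992468775 = -0.07977113742663427
cn(u+v) = (cn u·cn v − sn u·sn v·dn u·dn v)/D = 0.4364217662164574/0.4378169992468775 = 0.9968132049855986
dn(u+v) = (dn u·dn v − m·sn u·sn v·cn u·cn v)/D = 0.4370120696470246/0.4378169992468775 = 0.9981614930410706

sn(u+v)=-0.0797711 cn(u+v)=0.9968132 dn(u+v)=0.9981615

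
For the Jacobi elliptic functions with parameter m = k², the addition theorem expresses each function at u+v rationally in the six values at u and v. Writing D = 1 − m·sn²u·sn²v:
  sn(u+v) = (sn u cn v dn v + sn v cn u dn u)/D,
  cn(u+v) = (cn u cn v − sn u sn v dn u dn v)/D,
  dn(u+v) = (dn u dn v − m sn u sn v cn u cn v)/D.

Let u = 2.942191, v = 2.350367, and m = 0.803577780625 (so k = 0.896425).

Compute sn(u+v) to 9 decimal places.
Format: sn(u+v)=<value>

sn u = 0.949760722041517, cn u = -0.312976949418286, dn u = 0.5245343992861858
sn v = 0.9992898921554847, cn v = -0.03767905831997009, dn v = 0.4444806721779611
m = k² = 0.803577780625
D = 1 − m·sn²u·sn²v = 0.2761654332677053
sn(u+v) = (sn u·cn v·dn v + sn v·cn u·dn u)/D = -0.1799568249298947/0.2761654332677053 = -0.6516268991400193

sn(u+v)=-0.651626899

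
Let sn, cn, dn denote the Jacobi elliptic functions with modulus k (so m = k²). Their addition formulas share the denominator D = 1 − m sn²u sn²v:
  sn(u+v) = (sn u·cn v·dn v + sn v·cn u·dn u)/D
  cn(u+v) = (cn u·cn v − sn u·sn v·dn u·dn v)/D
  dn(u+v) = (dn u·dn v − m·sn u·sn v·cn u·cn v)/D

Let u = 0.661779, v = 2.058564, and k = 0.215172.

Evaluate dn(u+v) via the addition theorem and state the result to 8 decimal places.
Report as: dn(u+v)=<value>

dn(u+v)=0.99546621

sn u = 0.6129049673249898, cn u = 0.7901566306931514, dn u = 0.9912656903489135
sn v = 0.896560249234455, cn v = -0.4429217983940866, dn v = 0.9812155386077935
m = k² = 0.046298989584
D = 1 − m·sn²u·sn²v = 0.9860196915067061
dn(u+v) = (dn u·dn v − m·sn u·sn v·cn u·cn v)/D = 0.9815492823937762/0.9860196915067061 = 0.9954662070631684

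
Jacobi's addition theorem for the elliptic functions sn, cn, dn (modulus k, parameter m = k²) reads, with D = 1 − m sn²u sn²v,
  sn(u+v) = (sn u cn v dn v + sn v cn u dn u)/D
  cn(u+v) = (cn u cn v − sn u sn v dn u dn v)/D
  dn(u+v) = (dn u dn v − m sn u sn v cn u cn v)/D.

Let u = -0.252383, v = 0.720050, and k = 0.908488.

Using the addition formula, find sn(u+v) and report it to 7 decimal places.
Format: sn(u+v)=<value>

sn(u+v)=0.4388329

sn u = -0.2476026085718068, cn u = 0.9688616765196344, dn u = 0.9743716936921797
sn v = 0.6243983263838876, cn v = 0.7811060939520317, dn v = 0.8235398731532725
m = k² = 0.825350446144
D = 1 − m·sn²u·sn²v = 0.9802724895261713
sn(u+v) = (sn u·cn v·dn v + sn v·cn u·dn u)/D = 0.430175793086267/0.9802724895261713 = 0.4388328731883506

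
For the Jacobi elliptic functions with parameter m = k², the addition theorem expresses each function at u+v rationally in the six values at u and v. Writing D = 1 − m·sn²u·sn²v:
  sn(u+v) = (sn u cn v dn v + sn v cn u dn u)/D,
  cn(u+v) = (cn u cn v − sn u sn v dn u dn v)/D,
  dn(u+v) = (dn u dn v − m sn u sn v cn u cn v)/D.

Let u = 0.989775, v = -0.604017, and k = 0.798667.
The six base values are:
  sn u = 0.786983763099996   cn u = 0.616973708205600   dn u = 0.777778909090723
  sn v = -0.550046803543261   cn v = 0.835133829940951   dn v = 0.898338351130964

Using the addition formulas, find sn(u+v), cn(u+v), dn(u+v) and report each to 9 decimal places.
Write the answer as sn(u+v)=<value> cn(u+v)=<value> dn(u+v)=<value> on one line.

m = k² = 0.637868976889
D = 1 − m·sn²u·sn²v = 0.8804740194141026
sn(u+v) = (sn u·cn v·dn v + sn v·cn u·dn u)/D = 0.3264705057211092/0.8804740194141026 = 0.3707894821682005
cn(u+v) = (cn u·cn v − sn u·sn v·dn u·dn v)/D = 0.8177111395581136/0.8804740194141026 = 0.928716942837503
dn(u+v) = (dn u·dn v − m·sn u·sn v·cn u·cn v)/D = 0.8409806866824003/0.8804740194141026 = 0.9551453741270157

sn(u+v)=0.370789482 cn(u+v)=0.928716943 dn(u+v)=0.955145374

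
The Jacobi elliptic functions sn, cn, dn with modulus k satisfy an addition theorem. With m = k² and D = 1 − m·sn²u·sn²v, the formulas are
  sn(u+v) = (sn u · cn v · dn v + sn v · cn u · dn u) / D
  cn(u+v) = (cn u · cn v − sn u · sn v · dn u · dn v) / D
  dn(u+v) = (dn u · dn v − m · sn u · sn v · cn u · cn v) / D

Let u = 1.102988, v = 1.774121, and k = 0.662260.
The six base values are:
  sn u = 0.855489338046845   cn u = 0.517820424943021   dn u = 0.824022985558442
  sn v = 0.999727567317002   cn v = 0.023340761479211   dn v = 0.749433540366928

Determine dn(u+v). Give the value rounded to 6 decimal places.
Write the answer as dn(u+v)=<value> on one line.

m = k² = 0.4385883076
D = 1 − m·sn²u·sn²v = 0.679188751124554
dn(u+v) = (dn u·dn v − m·sn u·sn v·cn u·cn v)/D = 0.6130168183512871/0.679188751124554 = 0.9025721014022921

dn(u+v)=0.902572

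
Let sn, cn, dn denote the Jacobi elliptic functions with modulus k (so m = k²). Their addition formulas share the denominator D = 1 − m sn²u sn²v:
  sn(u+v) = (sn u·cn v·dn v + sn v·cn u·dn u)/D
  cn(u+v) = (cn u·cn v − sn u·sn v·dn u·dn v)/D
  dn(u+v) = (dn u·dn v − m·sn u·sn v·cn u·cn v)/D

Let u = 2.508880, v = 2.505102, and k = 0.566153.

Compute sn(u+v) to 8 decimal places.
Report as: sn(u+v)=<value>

sn u = 0.7870359191018191, cn u = -0.6169071745761715, dn u = 0.8952407585877783
sn v = 0.7891172472184738, cn v = -0.6142425987688725, dn v = 0.8946532972769095
m = k² = 0.320529219409
D = 1 − m·sn²u·sn²v = 0.8763654638696242
sn(u+v) = (sn u·cn v·dn v + sn v·cn u·dn u)/D = -0.8683171536512357/0.8763654638696242 = -0.9908162626778435

sn(u+v)=-0.99081626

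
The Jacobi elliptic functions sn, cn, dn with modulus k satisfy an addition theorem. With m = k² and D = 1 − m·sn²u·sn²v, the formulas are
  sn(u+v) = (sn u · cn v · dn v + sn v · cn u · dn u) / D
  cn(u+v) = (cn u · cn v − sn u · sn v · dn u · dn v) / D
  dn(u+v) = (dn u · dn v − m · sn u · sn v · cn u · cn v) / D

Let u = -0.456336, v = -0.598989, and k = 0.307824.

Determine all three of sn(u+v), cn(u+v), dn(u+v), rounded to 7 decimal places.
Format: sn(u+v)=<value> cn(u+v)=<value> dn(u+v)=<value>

sn u = -0.4393704252510061, cn u = 0.898305977612723, dn u = 0.9908116735466482
sn v = -0.561199412270749, cn v = 0.8276806266108721, dn v = 0.9849655900873198
m = k² = 0.094755614976
D = 1 − m·sn²u·sn²v = 0.9942389584081517
sn(u+v) = (sn u·cn v·dn v + sn v·cn u·dn u)/D = -0.8576876864083941/0.9942389584081517 = -0.8626574920999012
cn(u+v) = (cn u·cn v − sn u·sn v·dn u·dn v)/D = 0.5028746752421946/0.9942389584081517 = 0.5057885440813275
dn(u+v) = (dn u·dn v − m·sn u·sn v·cn u·cn v)/D = 0.9585437950450152/0.9942389584081517 = 0.9640980037431977

sn(u+v)=-0.8626575 cn(u+v)=0.5057885 dn(u+v)=0.9640980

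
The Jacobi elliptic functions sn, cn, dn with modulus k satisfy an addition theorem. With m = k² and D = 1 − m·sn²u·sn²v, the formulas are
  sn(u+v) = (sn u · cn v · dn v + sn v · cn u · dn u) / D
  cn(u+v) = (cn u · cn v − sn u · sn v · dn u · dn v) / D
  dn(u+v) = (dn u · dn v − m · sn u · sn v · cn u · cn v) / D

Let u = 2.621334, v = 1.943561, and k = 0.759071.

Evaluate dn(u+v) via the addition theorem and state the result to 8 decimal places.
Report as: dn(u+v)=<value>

dn(u+v)=0.87741252

sn u = 0.8897146247932481, cn u = -0.4565171261070166, dn u = 0.7374913581979643
sn v = 0.9999241349072566, cn v = -0.01231764709571146, dn v = 0.6510749871356329
m = k² = 0.576188783041
D = 1 − m·sn²u·sn²v = 0.5439627059148798
dn(u+v) = (dn u·dn v − m·sn u·sn v·cn u·cn v)/D = 0.4772796891908672/0.5439627059148798 = 0.877412521117859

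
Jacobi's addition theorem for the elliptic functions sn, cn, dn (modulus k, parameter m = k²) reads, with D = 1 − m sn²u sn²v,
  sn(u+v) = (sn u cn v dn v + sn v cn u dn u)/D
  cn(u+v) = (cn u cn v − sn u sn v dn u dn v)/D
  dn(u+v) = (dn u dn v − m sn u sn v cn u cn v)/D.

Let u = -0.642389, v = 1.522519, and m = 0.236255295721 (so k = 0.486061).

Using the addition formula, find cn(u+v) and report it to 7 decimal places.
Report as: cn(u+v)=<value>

cn(u+v)=0.6545289

sn u = -0.5914135081330907, cn u = 0.8063684408492873, dn u = 0.9577917309924196
sn v = 0.9907200830919659, cn v = 0.135918052363357, dn v = 0.8764184033565458
m = k² = 0.236255295721
D = 1 − m·sn²u·sn²v = 0.9188915755590862
cn(u+v) = (cn u·cn v − sn u·sn v·dn u·dn v)/D = 0.6014410839695772/0.9188915755590862 = 0.6545288910757933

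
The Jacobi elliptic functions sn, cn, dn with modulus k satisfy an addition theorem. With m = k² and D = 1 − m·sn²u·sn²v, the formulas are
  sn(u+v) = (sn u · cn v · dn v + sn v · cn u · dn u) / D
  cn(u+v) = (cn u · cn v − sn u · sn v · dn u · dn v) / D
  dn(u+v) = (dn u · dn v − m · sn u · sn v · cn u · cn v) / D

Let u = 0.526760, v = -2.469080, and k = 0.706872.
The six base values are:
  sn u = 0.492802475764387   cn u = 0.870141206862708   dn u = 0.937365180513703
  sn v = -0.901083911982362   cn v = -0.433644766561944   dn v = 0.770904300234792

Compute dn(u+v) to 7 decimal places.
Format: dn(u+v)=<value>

dn(u+v)=0.7087251

m = k² = 0.499668024384
D = 1 − m·sn²u·sn²v = 0.9014724254607001
dn(u+v) = (dn u·dn v − m·sn u·sn v·cn u·cn v)/D = 0.6388960917284067/0.9014724254607001 = 0.7087250521300161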